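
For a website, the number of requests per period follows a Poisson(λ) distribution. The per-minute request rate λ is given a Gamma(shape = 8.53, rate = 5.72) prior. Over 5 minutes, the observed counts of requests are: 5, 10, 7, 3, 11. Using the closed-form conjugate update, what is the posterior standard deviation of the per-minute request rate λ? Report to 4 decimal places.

0.6225

With a Gamma(shape α, rate β) prior, the Poisson likelihood is conjugate: the posterior is Gamma(α + ΣXᵢ, β + n).
Sum of counts S = 36 over n = 5 minutes.
Posterior: Gamma(α+S, β+n) = Gamma(8.53+36, 5.72+5) = Gamma(44.53, 10.72).
SD = √α/β = √44.53/10.72 = 0.6225.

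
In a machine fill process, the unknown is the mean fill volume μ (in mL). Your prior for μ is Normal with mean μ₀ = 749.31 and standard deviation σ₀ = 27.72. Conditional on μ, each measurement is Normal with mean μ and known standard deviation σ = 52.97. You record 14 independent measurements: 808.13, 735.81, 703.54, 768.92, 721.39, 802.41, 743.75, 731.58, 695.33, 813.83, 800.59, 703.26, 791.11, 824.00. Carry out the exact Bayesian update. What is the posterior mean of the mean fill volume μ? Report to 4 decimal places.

757.9954

For Normal data with known variance σ², a Normal(μ₀, σ₀²) prior on μ is conjugate. Posterior precision = 1/σ₀² + n/σ²; posterior mean is the precision-weighted average of μ₀ and x̄.
Σxᵢ = 808.13 + 735.81 + 703.54 + 768.92 + 721.39 + 802.41 + 743.75 + 731.58 + 695.33 + 813.83 + 800.59 + 703.26 + 791.11 + 824.00 = 10643.65, so n·x̄ = 10643.65.
σ₀² = 27.72² = 768.3984, σ² = 52.97² = 2805.8209; σ² + n·σ₀² = 2805.8209 + 14·768.3984 = 13563.3985.
Posterior mean = (μ₀/σ₀² + n·x̄/σ²)/(1/σ₀² + n/σ²) = (σ²·μ₀ + σ₀²·n·x̄)/(σ² + n·σ₀²) = (2805.8209·749.31 + 768.3984·10643.65)/13563.3985 = 10280993.288739/13563.3985 = 757.9954.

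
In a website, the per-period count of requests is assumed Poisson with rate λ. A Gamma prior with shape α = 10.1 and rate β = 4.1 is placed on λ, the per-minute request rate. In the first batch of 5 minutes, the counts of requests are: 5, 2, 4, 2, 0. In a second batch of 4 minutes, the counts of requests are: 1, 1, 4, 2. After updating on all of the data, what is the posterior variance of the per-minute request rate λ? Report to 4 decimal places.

0.1812

With a Gamma(shape α, rate β) prior, the Poisson likelihood is conjugate: the posterior is Gamma(α + ΣXᵢ, β + n).
Batch 1: sum of counts S = 13 over n = 5 minutes.
After batch 1: Gamma(α+S, β+n) = Gamma(10.1+13, 4.1+5) = Gamma(23.1, 9.1).
Batch 2: sum of counts S = 8 over n = 4 minutes.
After batch 2: Gamma(α+S, β+n) = Gamma(23.1+8, 9.1+4) = Gamma(31.1, 13.1).
Var = α/β² = 31.1/13.1² = 0.1812.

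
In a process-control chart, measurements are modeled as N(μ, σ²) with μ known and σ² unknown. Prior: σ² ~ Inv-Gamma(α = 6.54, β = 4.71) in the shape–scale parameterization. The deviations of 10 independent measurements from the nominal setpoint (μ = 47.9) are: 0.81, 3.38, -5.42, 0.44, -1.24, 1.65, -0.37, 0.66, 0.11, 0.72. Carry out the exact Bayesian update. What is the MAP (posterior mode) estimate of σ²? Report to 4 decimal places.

2.2501

With known mean μ and an Inverse-Gamma(α, β) prior on σ², the Normal likelihood is conjugate: posterior is Inv-Gamma(α + n/2, β + Σ(xᵢ−μ)²/2).
Σ(xᵢ−μ)² = (0.81)² + (3.38)² + (-5.42)² + (0.44)² + (-1.24)² + (1.65)² + (-0.37)² + (0.66)² + (0.11)² + (0.72)² = 47.0136.
Posterior: Inv-Gamma(6.54 + 10/2, 4.71 + 47.0136/2) = Inv-Gamma(11.54, 28.21680).
Mode = β/(α+1) = 28.21680/12.54 = 2.2501.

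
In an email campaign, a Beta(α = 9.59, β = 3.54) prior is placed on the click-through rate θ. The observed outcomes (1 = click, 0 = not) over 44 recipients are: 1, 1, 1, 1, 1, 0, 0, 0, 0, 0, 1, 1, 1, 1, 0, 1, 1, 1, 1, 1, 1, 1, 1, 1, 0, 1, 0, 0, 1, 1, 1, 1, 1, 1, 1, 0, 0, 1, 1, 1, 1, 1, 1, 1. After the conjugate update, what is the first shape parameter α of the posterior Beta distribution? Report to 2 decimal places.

The Beta prior is conjugate to a Binomial/Bernoulli likelihood; the update adds successes to α and failures to β.
Posterior: Beta(α+k, β+n−k) = Beta(9.59+33, 3.54+11) = Beta(42.59, 14.54).
Posterior α = 42.59.

42.59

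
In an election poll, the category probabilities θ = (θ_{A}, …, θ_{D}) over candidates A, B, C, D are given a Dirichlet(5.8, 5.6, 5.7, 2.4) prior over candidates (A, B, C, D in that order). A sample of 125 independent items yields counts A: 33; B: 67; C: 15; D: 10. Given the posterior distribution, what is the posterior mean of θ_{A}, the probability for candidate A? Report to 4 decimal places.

The Dirichlet prior is conjugate to the Multinomial likelihood: each posterior αⱼ = prior αⱼ + observed count nⱼ.
Posterior concentration: (38.8, 72.6, 20.7, 12.4), total = 144.5.
E[θ_{A}|data] = α_{A}/Σα = 38.8/144.5 = 0.2685.

0.2685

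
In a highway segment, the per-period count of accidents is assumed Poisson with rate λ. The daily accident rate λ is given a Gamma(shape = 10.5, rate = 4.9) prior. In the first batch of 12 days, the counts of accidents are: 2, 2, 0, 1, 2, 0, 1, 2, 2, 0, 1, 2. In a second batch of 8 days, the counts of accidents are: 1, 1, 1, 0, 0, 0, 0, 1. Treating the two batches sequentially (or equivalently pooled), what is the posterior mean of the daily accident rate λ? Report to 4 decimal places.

1.1847

With a Gamma(shape α, rate β) prior, the Poisson likelihood is conjugate: the posterior is Gamma(α + ΣXᵢ, β + n).
Batch 1: sum of counts S = 15 over n = 12 days.
After batch 1: Gamma(α+S, β+n) = Gamma(10.5+15, 4.9+12) = Gamma(25.5, 16.9).
Batch 2: sum of counts S = 4 over n = 8 days.
After batch 2: Gamma(α+S, β+n) = Gamma(25.5+4, 16.9+8) = Gamma(29.5, 24.9).
Posterior mean = α/β = 29.5/24.9 = 1.1847.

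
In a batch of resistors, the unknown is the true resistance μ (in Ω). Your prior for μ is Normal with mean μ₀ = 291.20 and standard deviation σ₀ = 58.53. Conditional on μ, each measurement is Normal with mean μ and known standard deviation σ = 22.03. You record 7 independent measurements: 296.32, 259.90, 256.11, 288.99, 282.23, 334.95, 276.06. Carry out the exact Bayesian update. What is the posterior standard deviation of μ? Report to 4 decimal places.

8.2436

For Normal data with known variance σ², a Normal(μ₀, σ₀²) prior on μ is conjugate. Posterior precision = 1/σ₀² + n/σ²; posterior mean is the precision-weighted average of μ₀ and x̄.
σ₀² = 58.53² = 3425.7609, σ² = 22.03² = 485.3209; σ² + n·σ₀² = 485.3209 + 7·3425.7609 = 24465.6472.
Posterior precision = 1/σ₀² + n/σ² = 1/3425.7609 + 7/485.3209 = (σ² + n·σ₀²)/(σ₀²σ²) = 24465.6472/(3425.7609·485.3209); posterior variance σₙ² = σ₀²σ²/(σ² + n·σ₀²) = 3425.7609·485.3209/24465.6472 = 67.956239.
Posterior SD = √σₙ² = √(3425.7609·485.3209/24465.6472) = 8.2436.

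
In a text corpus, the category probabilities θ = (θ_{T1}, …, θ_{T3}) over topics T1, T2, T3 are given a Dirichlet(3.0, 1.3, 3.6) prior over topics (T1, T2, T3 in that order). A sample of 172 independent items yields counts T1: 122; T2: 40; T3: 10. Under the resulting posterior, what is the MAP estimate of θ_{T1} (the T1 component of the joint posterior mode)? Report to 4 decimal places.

0.7010

The Dirichlet prior is conjugate to the Multinomial likelihood: each posterior αⱼ = prior αⱼ + observed count nⱼ.
Posterior concentration: (125.0, 41.3, 13.6), total = 179.9.
Joint mode component: (α_{T1}−1)/(Σα−K) = 124.0/176.9 = 0.7010.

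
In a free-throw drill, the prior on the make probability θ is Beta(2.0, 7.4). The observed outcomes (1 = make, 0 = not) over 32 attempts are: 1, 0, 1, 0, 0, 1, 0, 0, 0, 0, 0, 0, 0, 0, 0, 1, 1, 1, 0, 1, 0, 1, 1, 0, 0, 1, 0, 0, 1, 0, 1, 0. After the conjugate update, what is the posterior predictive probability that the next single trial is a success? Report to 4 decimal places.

The Beta prior is conjugate to a Binomial/Bernoulli likelihood; the update adds successes to α and failures to β.
Posterior: Beta(α+k, β+n−k) = Beta(2.0+12, 7.4+20) = Beta(14.0, 27.4).
For a single future Bernoulli trial, P(success | data) = α/(α+β) = 0.3382.

0.3382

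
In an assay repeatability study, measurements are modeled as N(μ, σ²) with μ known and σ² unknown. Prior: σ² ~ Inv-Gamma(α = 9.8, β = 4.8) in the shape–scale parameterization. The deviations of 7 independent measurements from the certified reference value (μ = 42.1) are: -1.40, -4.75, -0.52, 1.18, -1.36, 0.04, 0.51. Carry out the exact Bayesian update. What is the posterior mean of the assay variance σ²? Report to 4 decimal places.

With known mean μ and an Inverse-Gamma(α, β) prior on σ², the Normal likelihood is conjugate: posterior is Inv-Gamma(α + n/2, β + Σ(xᵢ−μ)²/2).
Σ(xᵢ−μ)² = (-1.40)² + (-4.75)² + (-0.52)² + (1.18)² + (-1.36)² + (0.04)² + (0.51)² = 28.2966.
Posterior: Inv-Gamma(9.8 + 7/2, 4.8 + 28.2966/2) = Inv-Gamma(13.30, 18.94830).
E[σ²|data] = β/(α−1) = 18.94830/12.30 = 1.5405.

1.5405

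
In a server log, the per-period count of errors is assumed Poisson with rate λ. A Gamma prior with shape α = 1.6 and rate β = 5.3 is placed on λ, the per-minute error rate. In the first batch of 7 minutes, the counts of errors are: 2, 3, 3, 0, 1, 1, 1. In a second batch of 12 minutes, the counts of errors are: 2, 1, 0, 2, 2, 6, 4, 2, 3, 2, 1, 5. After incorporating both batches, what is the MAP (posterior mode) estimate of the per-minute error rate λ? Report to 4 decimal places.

With a Gamma(shape α, rate β) prior, the Poisson likelihood is conjugate: the posterior is Gamma(α + ΣXᵢ, β + n).
Batch 1: sum of counts S = 11 over n = 7 minutes.
After batch 1: Gamma(α+S, β+n) = Gamma(1.6+11, 5.3+7) = Gamma(12.6, 12.3).
Batch 2: sum of counts S = 30 over n = 12 minutes.
After batch 2: Gamma(α+S, β+n) = Gamma(12.6+30, 12.3+12) = Gamma(42.6, 24.3).
Mode of Gamma(α,β) for α≥1 is (α−1)/β = 41.6/24.3 = 1.7119.

1.7119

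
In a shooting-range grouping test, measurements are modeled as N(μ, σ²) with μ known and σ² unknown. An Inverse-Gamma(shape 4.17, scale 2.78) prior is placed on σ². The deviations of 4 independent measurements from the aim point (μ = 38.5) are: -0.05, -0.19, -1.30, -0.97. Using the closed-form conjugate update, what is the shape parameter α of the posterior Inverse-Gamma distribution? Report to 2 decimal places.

With known mean μ and an Inverse-Gamma(α, β) prior on σ², the Normal likelihood is conjugate: posterior is Inv-Gamma(α + n/2, β + Σ(xᵢ−μ)²/2).
Σ(xᵢ−μ)² = (-0.05)² + (-0.19)² + (-1.30)² + (-0.97)² = 2.6695.
Posterior: Inv-Gamma(4.17 + 4/2, 2.78 + 2.6695/2) = Inv-Gamma(6.17, 4.11475).
Posterior α = 6.17.

6.17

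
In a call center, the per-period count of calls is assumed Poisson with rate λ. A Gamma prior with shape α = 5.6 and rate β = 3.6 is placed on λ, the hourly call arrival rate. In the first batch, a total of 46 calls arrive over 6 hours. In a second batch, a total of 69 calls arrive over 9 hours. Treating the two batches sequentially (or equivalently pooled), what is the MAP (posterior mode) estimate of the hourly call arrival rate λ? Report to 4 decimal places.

With a Gamma(shape α, rate β) prior, the Poisson likelihood is conjugate: the posterior is Gamma(α + ΣXᵢ, β + n).
After batch 1: Gamma(α+S, β+n) = Gamma(5.6+46, 3.6+6) = Gamma(51.6, 9.6).
After batch 2: Gamma(α+S, β+n) = Gamma(51.6+69, 9.6+9) = Gamma(120.6, 18.6).
Mode of Gamma(α,β) for α≥1 is (α−1)/β = 119.6/18.6 = 6.4301.

6.4301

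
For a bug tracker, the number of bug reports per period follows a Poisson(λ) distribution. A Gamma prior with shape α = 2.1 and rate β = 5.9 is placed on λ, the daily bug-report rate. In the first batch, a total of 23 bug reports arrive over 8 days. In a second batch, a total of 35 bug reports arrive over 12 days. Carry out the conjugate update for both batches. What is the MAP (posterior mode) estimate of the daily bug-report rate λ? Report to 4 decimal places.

With a Gamma(shape α, rate β) prior, the Poisson likelihood is conjugate: the posterior is Gamma(α + ΣXᵢ, β + n).
After batch 1: Gamma(α+S, β+n) = Gamma(2.1+23, 5.9+8) = Gamma(25.1, 13.9).
After batch 2: Gamma(α+S, β+n) = Gamma(25.1+35, 13.9+12) = Gamma(60.1, 25.9).
Mode of Gamma(α,β) for α≥1 is (α−1)/β = 59.1/25.9 = 2.2819.

2.2819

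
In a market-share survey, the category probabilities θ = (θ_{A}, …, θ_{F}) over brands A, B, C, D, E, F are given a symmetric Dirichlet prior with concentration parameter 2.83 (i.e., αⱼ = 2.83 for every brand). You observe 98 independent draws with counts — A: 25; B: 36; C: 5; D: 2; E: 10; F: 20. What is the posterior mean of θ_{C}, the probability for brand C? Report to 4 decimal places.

0.0681

The Dirichlet prior is conjugate to the Multinomial likelihood: each posterior αⱼ = prior αⱼ + observed count nⱼ.
Posterior concentration: (27.83, 38.83, 7.83, 4.83, 12.83, 22.83), total = 114.98.
E[θ_{C}|data] = α_{C}/Σα = 7.83/114.98 = 0.0681.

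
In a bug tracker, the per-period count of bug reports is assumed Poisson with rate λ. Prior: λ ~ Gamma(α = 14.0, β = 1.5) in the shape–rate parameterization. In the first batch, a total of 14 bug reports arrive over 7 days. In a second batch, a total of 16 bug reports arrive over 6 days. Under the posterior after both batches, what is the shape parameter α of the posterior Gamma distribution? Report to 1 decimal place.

With a Gamma(shape α, rate β) prior, the Poisson likelihood is conjugate: the posterior is Gamma(α + ΣXᵢ, β + n).
After batch 1: Gamma(α+S, β+n) = Gamma(14.0+14, 1.5+7) = Gamma(28.0, 8.5).
After batch 2: Gamma(α+S, β+n) = Gamma(28.0+16, 8.5+6) = Gamma(44.0, 14.5).
Posterior α = 44.0.

44.0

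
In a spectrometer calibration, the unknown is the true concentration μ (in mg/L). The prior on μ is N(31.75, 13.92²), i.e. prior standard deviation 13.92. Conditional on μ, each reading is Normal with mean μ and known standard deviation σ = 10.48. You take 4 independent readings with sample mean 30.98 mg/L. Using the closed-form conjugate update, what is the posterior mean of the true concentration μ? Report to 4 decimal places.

For Normal data with known variance σ², a Normal(μ₀, σ₀²) prior on μ is conjugate. Posterior precision = 1/σ₀² + n/σ²; posterior mean is the precision-weighted average of μ₀ and x̄.
n·x̄ = 4·30.98 = 123.92.
σ₀² = 13.92² = 193.7664, σ² = 10.48² = 109.8304; σ² + n·σ₀² = 109.8304 + 4·193.7664 = 884.896.
Posterior mean = (μ₀/σ₀² + n·x̄/σ²)/(1/σ₀² + n/σ²) = (σ²·μ₀ + σ₀²·n·x̄)/(σ² + n·σ₀²) = (109.8304·31.75 + 193.7664·123.92)/884.896 = 27498.647488/884.896 = 31.0756.

31.0756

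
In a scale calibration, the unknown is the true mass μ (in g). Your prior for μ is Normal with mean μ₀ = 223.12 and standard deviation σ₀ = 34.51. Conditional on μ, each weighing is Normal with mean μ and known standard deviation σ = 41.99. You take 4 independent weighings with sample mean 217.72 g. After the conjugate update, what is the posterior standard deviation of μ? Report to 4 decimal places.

For Normal data with known variance σ², a Normal(μ₀, σ₀²) prior on μ is conjugate. Posterior precision = 1/σ₀² + n/σ²; posterior mean is the precision-weighted average of μ₀ and x̄.
σ₀² = 34.51² = 1190.9401, σ² = 41.99² = 1763.1601; σ² + n·σ₀² = 1763.1601 + 4·1190.9401 = 6526.9205.
Posterior precision = 1/σ₀² + n/σ² = 1/1190.9401 + 4/1763.1601 = (σ² + n·σ₀²)/(σ₀²σ²) = 6526.9205/(1190.9401·1763.1601); posterior variance σₙ² = σ₀²σ²/(σ² + n·σ₀²) = 1190.9401·1763.1601/6526.9205 = 321.716507.
Posterior SD = √σₙ² = √(1190.9401·1763.1601/6526.9205) = 17.9365.

17.9365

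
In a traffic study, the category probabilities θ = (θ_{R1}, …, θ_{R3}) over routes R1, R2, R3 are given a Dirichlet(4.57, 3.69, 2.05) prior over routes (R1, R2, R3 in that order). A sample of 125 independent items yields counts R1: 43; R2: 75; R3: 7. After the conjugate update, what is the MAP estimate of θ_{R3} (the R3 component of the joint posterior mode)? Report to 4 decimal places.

The Dirichlet prior is conjugate to the Multinomial likelihood: each posterior αⱼ = prior αⱼ + observed count nⱼ.
Posterior concentration: (47.57, 78.69, 9.05), total = 135.31.
Joint mode component: (α_{R3}−1)/(Σα−K) = 8.05/132.31 = 0.0608.

0.0608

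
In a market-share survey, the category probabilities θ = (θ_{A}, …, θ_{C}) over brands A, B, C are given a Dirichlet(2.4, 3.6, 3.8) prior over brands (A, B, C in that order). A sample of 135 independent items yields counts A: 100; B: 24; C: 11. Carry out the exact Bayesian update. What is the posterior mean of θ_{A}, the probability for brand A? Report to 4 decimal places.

The Dirichlet prior is conjugate to the Multinomial likelihood: each posterior αⱼ = prior αⱼ + observed count nⱼ.
Posterior concentration: (102.4, 27.6, 14.8), total = 144.8.
E[θ_{A}|data] = α_{A}/Σα = 102.4/144.8 = 0.7072.

0.7072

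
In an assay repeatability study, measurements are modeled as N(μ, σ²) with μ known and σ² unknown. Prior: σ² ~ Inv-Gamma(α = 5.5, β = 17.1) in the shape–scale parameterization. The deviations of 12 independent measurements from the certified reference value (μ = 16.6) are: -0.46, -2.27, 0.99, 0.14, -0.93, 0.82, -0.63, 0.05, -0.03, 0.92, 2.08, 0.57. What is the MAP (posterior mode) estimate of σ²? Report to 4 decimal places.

1.9200

With known mean μ and an Inverse-Gamma(α, β) prior on σ², the Normal likelihood is conjugate: posterior is Inv-Gamma(α + n/2, β + Σ(xᵢ−μ)²/2).
Σ(xᵢ−μ)² = (-0.46)² + (-2.27)² + (0.99)² + (0.14)² + (-0.93)² + (0.82)² + (-0.63)² + (0.05)² + (-0.03)² + (0.92)² + (2.08)² + (0.57)² = 13.7995.
Posterior: Inv-Gamma(5.5 + 12/2, 17.1 + 13.7995/2) = Inv-Gamma(11.50, 23.99975).
Mode = β/(α+1) = 23.99975/12.50 = 1.9200.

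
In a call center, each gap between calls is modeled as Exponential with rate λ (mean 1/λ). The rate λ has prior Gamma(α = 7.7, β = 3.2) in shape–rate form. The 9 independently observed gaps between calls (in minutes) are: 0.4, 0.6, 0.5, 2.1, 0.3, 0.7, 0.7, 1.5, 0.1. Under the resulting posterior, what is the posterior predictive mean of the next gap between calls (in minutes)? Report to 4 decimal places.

0.6433

With a Gamma(shape α, rate β) prior on the exponential rate λ, the posterior after n observations with total T = Σxᵢ is Gamma(α+n, β+T).
Sum of observations T = 6.9 minutes; n = 9.
Posterior: Gamma(7.7+9, 3.2+6.9) = Gamma(16.7, 10.1).
The predictive distribution for the next observation is Lomax; its mean is β/(α−1) = 10.1/15.7 = 0.6433.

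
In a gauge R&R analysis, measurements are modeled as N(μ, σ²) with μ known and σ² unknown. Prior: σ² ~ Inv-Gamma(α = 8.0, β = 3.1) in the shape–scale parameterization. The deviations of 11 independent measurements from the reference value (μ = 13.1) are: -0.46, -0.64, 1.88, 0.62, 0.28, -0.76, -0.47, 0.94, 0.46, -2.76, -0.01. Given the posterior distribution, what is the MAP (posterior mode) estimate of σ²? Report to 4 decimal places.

0.7010

With known mean μ and an Inverse-Gamma(α, β) prior on σ², the Normal likelihood is conjugate: posterior is Inv-Gamma(α + n/2, β + Σ(xᵢ−μ)²/2).
Σ(xᵢ−μ)² = (-0.46)² + (-0.64)² + (1.88)² + (0.62)² + (0.28)² + (-0.76)² + (-0.47)² + (0.94)² + (0.46)² + (-2.76)² + (-0.01)² = 14.1298.
Posterior: Inv-Gamma(8.0 + 11/2, 3.1 + 14.1298/2) = Inv-Gamma(13.50, 10.16490).
Mode = β/(α+1) = 10.16490/14.50 = 0.7010.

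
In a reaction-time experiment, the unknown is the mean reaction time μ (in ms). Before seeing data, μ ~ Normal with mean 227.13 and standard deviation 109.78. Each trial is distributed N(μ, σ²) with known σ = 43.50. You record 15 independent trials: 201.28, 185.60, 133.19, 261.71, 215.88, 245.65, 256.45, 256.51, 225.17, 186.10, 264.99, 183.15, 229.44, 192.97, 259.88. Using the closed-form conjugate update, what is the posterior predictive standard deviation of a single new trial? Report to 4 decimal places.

For Normal data with known variance σ², a Normal(μ₀, σ₀²) prior on μ is conjugate. Posterior precision = 1/σ₀² + n/σ²; posterior mean is the precision-weighted average of μ₀ and x̄.
σ₀² = 109.78² = 12051.6484, σ² = 43.50² = 1892.25; σ² + n·σ₀² = 1892.25 + 15·12051.6484 = 182666.976.
Posterior precision = 1/σ₀² + n/σ² = 1/12051.6484 + 15/1892.25 = (σ² + n·σ₀²)/(σ₀²σ²) = 182666.976/(12051.6484·1892.25); posterior variance σₙ² = σ₀²σ²/(σ² + n·σ₀²) = 12051.6484·1892.25/182666.976 = 124.843210.
Predictive variance for one new observation = σₙ² + σ² = 12051.6484·1892.25/182666.976 + 1892.25 = σ²·(σ₀² + 182666.976)/182666.976 = 1892.25·194718.6244/182666.976 = 2017.093210; SD = √(1892.25·194718.6244/182666.976) = 44.9121.

44.9121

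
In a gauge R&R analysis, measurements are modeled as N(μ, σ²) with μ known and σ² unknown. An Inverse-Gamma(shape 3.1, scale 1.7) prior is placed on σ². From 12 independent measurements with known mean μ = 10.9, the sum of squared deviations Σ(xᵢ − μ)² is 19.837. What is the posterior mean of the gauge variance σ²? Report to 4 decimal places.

With known mean μ and an Inverse-Gamma(α, β) prior on σ², the Normal likelihood is conjugate: posterior is Inv-Gamma(α + n/2, β + Σ(xᵢ−μ)²/2).
Posterior: Inv-Gamma(3.1 + 12/2, 1.7 + 19.837/2) = Inv-Gamma(9.10, 11.6185).
E[σ²|data] = β/(α−1) = 11.6185/8.10 = 1.4344.

1.4344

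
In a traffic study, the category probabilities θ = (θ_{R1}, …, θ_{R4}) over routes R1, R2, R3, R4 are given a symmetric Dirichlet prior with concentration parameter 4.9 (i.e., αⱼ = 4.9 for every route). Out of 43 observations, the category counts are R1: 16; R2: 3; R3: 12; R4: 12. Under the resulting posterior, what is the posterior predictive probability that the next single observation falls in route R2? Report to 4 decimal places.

The Dirichlet prior is conjugate to the Multinomial likelihood: each posterior αⱼ = prior αⱼ + observed count nⱼ.
Posterior concentration: (20.9, 7.9, 16.9, 16.9), total = 62.6.
P(next = R2 | data) = α_{R2}/Σα = 0.1262.

0.1262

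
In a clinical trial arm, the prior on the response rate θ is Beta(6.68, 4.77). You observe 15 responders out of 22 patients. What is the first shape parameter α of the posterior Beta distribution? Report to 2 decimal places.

21.68

The Beta prior is conjugate to a Binomial/Bernoulli likelihood; the update adds successes to α and failures to β.
Posterior: Beta(α+k, β+n−k) = Beta(6.68+15, 4.77+7) = Beta(21.68, 11.77).
Posterior α = 21.68.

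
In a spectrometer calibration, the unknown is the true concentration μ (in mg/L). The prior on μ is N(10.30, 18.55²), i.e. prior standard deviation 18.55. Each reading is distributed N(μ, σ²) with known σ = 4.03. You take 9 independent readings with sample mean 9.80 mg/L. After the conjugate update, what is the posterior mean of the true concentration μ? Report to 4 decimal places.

For Normal data with known variance σ², a Normal(μ₀, σ₀²) prior on μ is conjugate. Posterior precision = 1/σ₀² + n/σ²; posterior mean is the precision-weighted average of μ₀ and x̄.
n·x̄ = 9·9.80 = 88.2.
σ₀² = 18.55² = 344.1025, σ² = 4.03² = 16.2409; σ² + n·σ₀² = 16.2409 + 9·344.1025 = 3113.1634.
Posterior mean = (μ₀/σ₀² + n·x̄/σ²)/(1/σ₀² + n/σ²) = (σ²·μ₀ + σ₀²·n·x̄)/(σ² + n·σ₀²) = (16.2409·10.30 + 344.1025·88.2)/3113.1634 = 30517.12177/3113.1634 = 9.8026.

9.8026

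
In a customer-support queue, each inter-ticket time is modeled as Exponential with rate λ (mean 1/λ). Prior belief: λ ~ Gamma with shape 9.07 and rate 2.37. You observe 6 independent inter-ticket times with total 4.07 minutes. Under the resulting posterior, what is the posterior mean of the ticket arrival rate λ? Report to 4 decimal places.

2.3401

With a Gamma(shape α, rate β) prior on the exponential rate λ, the posterior after n observations with total T = Σxᵢ is Gamma(α+n, β+T).
Posterior: Gamma(9.07+6, 2.37+4.07) = Gamma(15.07, 6.44).
Posterior mean of λ = α/β = 15.07/6.44 = 2.3401.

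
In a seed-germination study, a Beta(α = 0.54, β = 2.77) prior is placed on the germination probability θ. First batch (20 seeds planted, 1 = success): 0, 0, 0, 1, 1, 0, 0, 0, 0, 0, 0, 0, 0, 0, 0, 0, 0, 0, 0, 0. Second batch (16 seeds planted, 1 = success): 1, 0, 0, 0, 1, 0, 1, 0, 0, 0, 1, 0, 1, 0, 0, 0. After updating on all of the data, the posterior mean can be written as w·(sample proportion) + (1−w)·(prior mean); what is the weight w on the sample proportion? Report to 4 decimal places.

0.9158

The Beta prior is conjugate to a Binomial/Bernoulli likelihood; the update adds successes to α and failures to β.
Total number of seeds planted: n = 20 + 16 = 36.
Posterior mean = (α₀+k)/(α₀+β₀+n) = [n/(α₀+β₀+n)]·(k/n) + [(α₀+β₀)/(α₀+β₀+n)]·α₀/(α₀+β₀), so only n and the prior enter the weight.
The weight on the data is w = n/(α₀+β₀+n) = 36/(0.54+2.77+36) = 36/39.31 = 0.9158.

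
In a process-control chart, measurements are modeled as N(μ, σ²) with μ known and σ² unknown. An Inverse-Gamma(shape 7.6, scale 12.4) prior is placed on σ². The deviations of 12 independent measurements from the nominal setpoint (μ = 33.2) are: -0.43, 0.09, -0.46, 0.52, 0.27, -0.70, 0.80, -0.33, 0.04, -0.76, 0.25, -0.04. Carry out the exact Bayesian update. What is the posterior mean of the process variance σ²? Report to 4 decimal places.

1.0885

With known mean μ and an Inverse-Gamma(α, β) prior on σ², the Normal likelihood is conjugate: posterior is Inv-Gamma(α + n/2, β + Σ(xᵢ−μ)²/2).
Σ(xᵢ−μ)² = (-0.43)² + (0.09)² + (-0.46)² + (0.52)² + (0.27)² + (-0.70)² + (0.80)² + (-0.33)² + (0.04)² + (-0.76)² + (0.25)² + (-0.04)² = 2.6301.
Posterior: Inv-Gamma(7.6 + 12/2, 12.4 + 2.6301/2) = Inv-Gamma(13.60, 13.71505).
E[σ²|data] = β/(α−1) = 13.71505/12.60 = 1.0885.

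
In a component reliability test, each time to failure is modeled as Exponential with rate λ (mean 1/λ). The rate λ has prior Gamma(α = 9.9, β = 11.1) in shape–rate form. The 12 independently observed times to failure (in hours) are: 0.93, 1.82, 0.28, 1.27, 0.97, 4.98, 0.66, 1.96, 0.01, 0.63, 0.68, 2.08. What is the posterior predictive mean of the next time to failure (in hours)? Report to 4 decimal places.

1.3096

With a Gamma(shape α, rate β) prior on the exponential rate λ, the posterior after n observations with total T = Σxᵢ is Gamma(α+n, β+T).
Sum of observations T = 16.27 hours; n = 12.
Posterior: Gamma(9.9+12, 11.1+16.27) = Gamma(21.9, 27.37).
The predictive distribution for the next observation is Lomax; its mean is β/(α−1) = 27.37/20.9 = 1.3096.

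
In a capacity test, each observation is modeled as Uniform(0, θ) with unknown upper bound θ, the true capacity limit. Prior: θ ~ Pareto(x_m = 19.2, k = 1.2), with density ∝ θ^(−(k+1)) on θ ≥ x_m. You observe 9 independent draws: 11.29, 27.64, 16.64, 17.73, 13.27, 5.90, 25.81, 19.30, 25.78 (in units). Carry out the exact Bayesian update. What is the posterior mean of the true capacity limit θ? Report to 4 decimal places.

30.6443

A Pareto(scale x_m, shape k) prior on the upper bound θ of Uniform(0, θ) is conjugate: posterior is Pareto(max(x_m, max xᵢ), k + n).
Sample maximum = 27.64; prior scale x_m = 19.2 → posterior scale = max = 27.64.
Posterior shape = 1.2 + 9 = 10.2.
E[θ|data] = k·x_m/(k−1) = 10.2·27.64/9.2 = 30.6443.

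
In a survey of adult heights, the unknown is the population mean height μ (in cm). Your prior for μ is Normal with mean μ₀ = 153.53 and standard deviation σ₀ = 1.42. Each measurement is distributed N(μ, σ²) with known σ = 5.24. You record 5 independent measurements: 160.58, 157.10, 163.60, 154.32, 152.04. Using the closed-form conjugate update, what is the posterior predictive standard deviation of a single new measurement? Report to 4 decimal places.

For Normal data with known variance σ², a Normal(μ₀, σ₀²) prior on μ is conjugate. Posterior precision = 1/σ₀² + n/σ²; posterior mean is the precision-weighted average of μ₀ and x̄.
σ₀² = 1.42² = 2.0164, σ² = 5.24² = 27.4576; σ² + n·σ₀² = 27.4576 + 5·2.0164 = 37.5396.
Posterior precision = 1/σ₀² + n/σ² = 1/2.0164 + 5/27.4576 = (σ² + n·σ₀²)/(σ₀²σ²) = 37.5396/(2.0164·27.4576); posterior variance σₙ² = σ₀²σ²/(σ² + n·σ₀²) = 2.0164·27.4576/37.5396 = 1.474856.
Predictive variance for one new observation = σₙ² + σ² = 2.0164·27.4576/37.5396 + 27.4576 = σ²·(σ₀² + 37.5396)/37.5396 = 27.4576·39.556/37.5396 = 28.932456; SD = √(27.4576·39.556/37.5396) = 5.3789.

5.3789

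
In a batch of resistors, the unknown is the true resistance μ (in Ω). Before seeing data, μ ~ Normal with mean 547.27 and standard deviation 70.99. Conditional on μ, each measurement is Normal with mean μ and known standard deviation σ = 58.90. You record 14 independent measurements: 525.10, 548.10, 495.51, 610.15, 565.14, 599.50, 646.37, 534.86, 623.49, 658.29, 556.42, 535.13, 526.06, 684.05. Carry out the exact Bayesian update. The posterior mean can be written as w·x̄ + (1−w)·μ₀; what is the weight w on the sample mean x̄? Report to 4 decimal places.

0.9531

For Normal data with known variance σ², a Normal(μ₀, σ₀²) prior on μ is conjugate. Posterior precision = 1/σ₀² + n/σ²; posterior mean is the precision-weighted average of μ₀ and x̄.
σ₀² = 70.99² = 5039.5801, σ² = 58.90² = 3469.21. Prior precision 1/σ₀² = 1/5039.5801; data precision n/σ² = 14/3469.21.
w = (n/σ²)/(1/σ₀² + n/σ²) = n·σ₀²/(σ² + n·σ₀²) = 14·5039.5801/(3469.21 + 14·5039.5801) = 70554.1214/74023.3314 = 0.9531.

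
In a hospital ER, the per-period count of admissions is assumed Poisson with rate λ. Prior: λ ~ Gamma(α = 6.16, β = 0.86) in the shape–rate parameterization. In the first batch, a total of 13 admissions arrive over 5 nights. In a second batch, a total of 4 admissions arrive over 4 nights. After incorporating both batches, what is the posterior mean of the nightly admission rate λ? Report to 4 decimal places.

2.3489

With a Gamma(shape α, rate β) prior, the Poisson likelihood is conjugate: the posterior is Gamma(α + ΣXᵢ, β + n).
After batch 1: Gamma(α+S, β+n) = Gamma(6.16+13, 0.86+5) = Gamma(19.16, 5.86).
After batch 2: Gamma(α+S, β+n) = Gamma(19.16+4, 5.86+4) = Gamma(23.16, 9.86).
Posterior mean = α/β = 23.16/9.86 = 2.3489.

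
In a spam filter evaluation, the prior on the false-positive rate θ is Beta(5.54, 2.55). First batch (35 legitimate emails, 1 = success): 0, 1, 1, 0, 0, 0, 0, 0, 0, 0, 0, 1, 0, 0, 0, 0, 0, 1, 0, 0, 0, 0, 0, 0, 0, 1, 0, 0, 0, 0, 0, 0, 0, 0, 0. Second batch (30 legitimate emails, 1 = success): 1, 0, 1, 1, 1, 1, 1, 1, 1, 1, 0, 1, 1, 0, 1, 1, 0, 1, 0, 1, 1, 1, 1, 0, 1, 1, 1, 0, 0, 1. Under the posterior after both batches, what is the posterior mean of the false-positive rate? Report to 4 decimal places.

The Beta prior is conjugate to a Binomial/Bernoulli likelihood; the update adds successes to α and failures to β.
After batch 1: Beta(5.54+5, 2.55+30) = Beta(10.54, 32.55).
After batch 2: Beta(10.54+22, 32.55+8) = Beta(32.54, 40.55).
Posterior mean = α/(α+β) = 32.54/73.09 = 0.4452.

0.4452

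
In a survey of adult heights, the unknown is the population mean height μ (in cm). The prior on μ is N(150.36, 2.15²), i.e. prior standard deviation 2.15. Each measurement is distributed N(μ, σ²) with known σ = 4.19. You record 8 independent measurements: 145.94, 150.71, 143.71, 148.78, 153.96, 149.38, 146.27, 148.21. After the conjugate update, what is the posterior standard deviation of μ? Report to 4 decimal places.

For Normal data with known variance σ², a Normal(μ₀, σ₀²) prior on μ is conjugate. Posterior precision = 1/σ₀² + n/σ²; posterior mean is the precision-weighted average of μ₀ and x̄.
σ₀² = 2.15² = 4.6225, σ² = 4.19² = 17.5561; σ² + n·σ₀² = 17.5561 + 8·4.6225 = 54.5361.
Posterior precision = 1/σ₀² + n/σ² = 1/4.6225 + 8/17.5561 = (σ² + n·σ₀²)/(σ₀²σ²) = 54.5361/(4.6225·17.5561); posterior variance σₙ² = σ₀²σ²/(σ² + n·σ₀²) = 4.6225·17.5561/54.5361 = 1.488062.
Posterior SD = √σₙ² = √(4.6225·17.5561/54.5361) = 1.2199.

1.2199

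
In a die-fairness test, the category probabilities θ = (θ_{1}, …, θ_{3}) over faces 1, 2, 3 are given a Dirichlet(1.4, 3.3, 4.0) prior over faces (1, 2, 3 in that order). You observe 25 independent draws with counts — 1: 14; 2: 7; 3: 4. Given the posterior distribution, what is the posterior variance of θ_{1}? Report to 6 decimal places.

0.007151

The Dirichlet prior is conjugate to the Multinomial likelihood: each posterior αⱼ = prior αⱼ + observed count nⱼ.
Posterior concentration: (15.4, 10.3, 8.0), total = 33.7.
Var[θ_j] = α_j(Σα−α_j)/((Σα)²(Σα+1)) = 15.4·18.3/(33.7²·34.7) = 0.007151.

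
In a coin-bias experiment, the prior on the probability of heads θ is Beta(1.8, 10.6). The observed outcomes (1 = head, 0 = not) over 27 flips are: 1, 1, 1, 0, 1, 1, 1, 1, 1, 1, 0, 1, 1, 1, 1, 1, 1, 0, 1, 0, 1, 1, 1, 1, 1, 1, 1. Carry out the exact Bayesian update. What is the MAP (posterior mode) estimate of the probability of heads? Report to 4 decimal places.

The Beta prior is conjugate to a Binomial/Bernoulli likelihood; the update adds successes to α and failures to β.
Posterior: Beta(α+k, β+n−k) = Beta(1.8+23, 10.6+4) = Beta(24.8, 14.6).
Mode of Beta(a,b) for a,b>1 is (a−1)/(a+b−2) = 23.8/37.4 = 0.6364.

0.6364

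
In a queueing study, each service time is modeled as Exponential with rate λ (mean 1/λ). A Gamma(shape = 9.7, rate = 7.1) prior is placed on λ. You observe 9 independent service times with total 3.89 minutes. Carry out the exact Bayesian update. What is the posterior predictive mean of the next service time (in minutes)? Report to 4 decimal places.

0.6209

With a Gamma(shape α, rate β) prior on the exponential rate λ, the posterior after n observations with total T = Σxᵢ is Gamma(α+n, β+T).
Posterior: Gamma(9.7+9, 7.1+3.89) = Gamma(18.7, 10.99).
The predictive distribution for the next observation is Lomax; its mean is β/(α−1) = 10.99/17.7 = 0.6209.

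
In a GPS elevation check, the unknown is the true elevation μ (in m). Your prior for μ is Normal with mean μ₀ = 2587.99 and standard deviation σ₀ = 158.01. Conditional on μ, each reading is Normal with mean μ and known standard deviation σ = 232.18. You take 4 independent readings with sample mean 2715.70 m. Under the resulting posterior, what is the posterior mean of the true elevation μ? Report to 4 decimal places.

2670.9302

For Normal data with known variance σ², a Normal(μ₀, σ₀²) prior on μ is conjugate. Posterior precision = 1/σ₀² + n/σ²; posterior mean is the precision-weighted average of μ₀ and x̄.
n·x̄ = 4·2715.70 = 10862.8.
σ₀² = 158.01² = 24967.1601, σ² = 232.18² = 53907.5524; σ² + n·σ₀² = 53907.5524 + 4·24967.1601 = 153776.1928.
Posterior mean = (μ₀/σ₀² + n·x̄/σ²)/(1/σ₀² + n/σ²) = (σ²·μ₀ + σ₀²·n·x̄)/(σ² + n·σ₀²) = (53907.5524·2587.99 + 24967.1601·10862.8)/153776.1928 = 410725473.269956/153776.1928 = 2670.9302.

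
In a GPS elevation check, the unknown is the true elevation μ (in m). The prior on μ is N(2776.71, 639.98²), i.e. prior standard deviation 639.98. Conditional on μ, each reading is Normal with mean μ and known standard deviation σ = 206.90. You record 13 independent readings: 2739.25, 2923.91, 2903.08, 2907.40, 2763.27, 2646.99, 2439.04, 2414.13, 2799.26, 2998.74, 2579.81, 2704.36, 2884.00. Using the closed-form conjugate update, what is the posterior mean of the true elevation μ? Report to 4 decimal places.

For Normal data with known variance σ², a Normal(μ₀, σ₀²) prior on μ is conjugate. Posterior precision = 1/σ₀² + n/σ²; posterior mean is the precision-weighted average of μ₀ and x̄.
Σxᵢ = 2739.25 + 2923.91 + 2903.08 + 2907.40 + 2763.27 + 2646.99 + 2439.04 + 2414.13 + 2799.26 + 2998.74 + 2579.81 + 2704.36 + 2884.00 = 35703.24, so n·x̄ = 35703.24.
σ₀² = 639.98² = 409574.4004, σ² = 206.90² = 42807.61; σ² + n·σ₀² = 42807.61 + 13·409574.4004 = 5367274.8152.
Posterior mean = (μ₀/σ₀² + n·x̄/σ²)/(1/σ₀² + n/σ²) = (σ²·μ₀ + σ₀²·n·x̄)/(σ² + n·σ₀²) = (42807.61·2776.71 + 409574.4004·35703.24)/5367274.8152 = 14741997434.100396/5367274.8152 = 2746.6448.

2746.6448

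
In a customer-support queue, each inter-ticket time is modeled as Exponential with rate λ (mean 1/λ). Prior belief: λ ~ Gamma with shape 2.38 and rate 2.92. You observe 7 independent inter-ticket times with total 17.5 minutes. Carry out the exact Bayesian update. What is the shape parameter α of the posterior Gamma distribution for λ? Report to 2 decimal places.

9.38

With a Gamma(shape α, rate β) prior on the exponential rate λ, the posterior after n observations with total T = Σxᵢ is Gamma(α+n, β+T).
Posterior: Gamma(2.38+7, 2.92+17.5) = Gamma(9.38, 20.42).
Posterior α = 9.38.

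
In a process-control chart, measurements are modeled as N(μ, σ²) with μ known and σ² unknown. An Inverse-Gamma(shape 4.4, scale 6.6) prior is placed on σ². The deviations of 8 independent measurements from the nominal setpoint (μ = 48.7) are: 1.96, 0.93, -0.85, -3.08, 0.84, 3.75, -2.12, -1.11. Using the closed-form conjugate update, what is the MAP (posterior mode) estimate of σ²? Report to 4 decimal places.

2.5856

With known mean μ and an Inverse-Gamma(α, β) prior on σ², the Normal likelihood is conjugate: posterior is Inv-Gamma(α + n/2, β + Σ(xᵢ−μ)²/2).
Σ(xᵢ−μ)² = (1.96)² + (0.93)² + (-0.85)² + (-3.08)² + (0.84)² + (3.75)² + (-2.12)² + (-1.11)² = 35.4100.
Posterior: Inv-Gamma(4.4 + 8/2, 6.6 + 35.4100/2) = Inv-Gamma(8.40, 24.30500).
Mode = β/(α+1) = 24.30500/9.40 = 2.5856.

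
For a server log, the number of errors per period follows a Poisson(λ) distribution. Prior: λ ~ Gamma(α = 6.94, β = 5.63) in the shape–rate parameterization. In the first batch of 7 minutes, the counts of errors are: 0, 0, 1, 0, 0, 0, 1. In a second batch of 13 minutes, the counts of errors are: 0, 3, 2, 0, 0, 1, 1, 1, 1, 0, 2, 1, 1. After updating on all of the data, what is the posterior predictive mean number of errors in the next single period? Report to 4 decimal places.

With a Gamma(shape α, rate β) prior, the Poisson likelihood is conjugate: the posterior is Gamma(α + ΣXᵢ, β + n).
Batch 1: sum of counts S = 2 over n = 7 minutes.
After batch 1: Gamma(α+S, β+n) = Gamma(6.94+2, 5.63+7) = Gamma(8.94, 12.63).
Batch 2: sum of counts S = 13 over n = 13 minutes.
After batch 2: Gamma(α+S, β+n) = Gamma(8.94+13, 12.63+13) = Gamma(21.94, 25.63).
The predictive distribution for one future period is NegBinom with mean α/β = 0.8560.

0.8560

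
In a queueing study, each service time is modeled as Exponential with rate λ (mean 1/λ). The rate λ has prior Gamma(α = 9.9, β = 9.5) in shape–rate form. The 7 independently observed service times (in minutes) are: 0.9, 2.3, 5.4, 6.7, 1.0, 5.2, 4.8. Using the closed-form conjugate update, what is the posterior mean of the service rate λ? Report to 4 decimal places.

0.4721

With a Gamma(shape α, rate β) prior on the exponential rate λ, the posterior after n observations with total T = Σxᵢ is Gamma(α+n, β+T).
Sum of observations T = 26.3 minutes; n = 7.
Posterior: Gamma(9.9+7, 9.5+26.3) = Gamma(16.9, 35.8).
Posterior mean of λ = α/β = 16.9/35.8 = 0.4721.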